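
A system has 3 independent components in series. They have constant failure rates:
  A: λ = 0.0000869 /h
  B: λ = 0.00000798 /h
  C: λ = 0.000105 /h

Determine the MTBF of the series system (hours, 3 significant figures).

Series of exponential components: λ_sys = Σ λ_i
λ_sys = 0.0000869 + 0.00000798 + 0.000105 = 1.9988e-04 /h
MTBF = 1 / λ_sys = 5000 h

5000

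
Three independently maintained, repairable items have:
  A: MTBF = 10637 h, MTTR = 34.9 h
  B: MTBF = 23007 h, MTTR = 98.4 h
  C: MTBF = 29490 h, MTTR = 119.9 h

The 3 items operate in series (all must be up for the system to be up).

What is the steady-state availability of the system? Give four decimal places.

A(A) = MTBF/(MTBF+MTTR) = 10637/(10637+34.9) = 0.996730
A(B) = MTBF/(MTBF+MTTR) = 23007/(23007+98.4) = 0.995741
A(C) = MTBF/(MTBF+MTTR) = 29490/(29490+119.9) = 0.995951
Series availability: 0.996730 × 0.995741 × 0.995951 = 0.9885

0.9885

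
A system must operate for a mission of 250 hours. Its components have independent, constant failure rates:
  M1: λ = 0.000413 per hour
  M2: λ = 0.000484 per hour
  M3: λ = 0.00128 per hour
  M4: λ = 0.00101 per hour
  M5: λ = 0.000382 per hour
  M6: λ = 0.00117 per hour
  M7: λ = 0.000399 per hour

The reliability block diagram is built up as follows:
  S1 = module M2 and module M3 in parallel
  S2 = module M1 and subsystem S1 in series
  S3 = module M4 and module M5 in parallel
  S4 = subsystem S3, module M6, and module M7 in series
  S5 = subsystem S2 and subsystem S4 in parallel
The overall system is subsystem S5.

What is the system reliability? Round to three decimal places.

R(M1) = exp(−0.000413 × 250) = 0.90190
R(M2) = exp(−0.000484 × 250) = 0.88603
R(M3) = exp(−0.00128 × 250) = 0.72615
R(M4) = exp(−0.00101 × 250) = 0.77686
R(M5) = exp(−0.000382 × 250) = 0.90892
R(M6) = exp(−0.00117 × 250) = 0.74640
R(M7) = exp(−0.000399 × 250) = 0.90506
Parallel (M2 and M3): 1 − (1 − 0.88603)(1 − 0.72615) = 0.96879
Series (M1 and [0.96879]): 0.90190 × 0.96879 = 0.87375
Parallel (M4 and M5): 1 − (1 − 0.77686)(1 − 0.90892) = 0.97968
Series ([0.97968], M6, and M7): 0.97968 × 0.74640 × 0.90506 = 0.66181
Parallel ([0.87375] and [0.66181]): 1 − (1 − 0.87375)(1 − 0.66181) = 0.957

0.957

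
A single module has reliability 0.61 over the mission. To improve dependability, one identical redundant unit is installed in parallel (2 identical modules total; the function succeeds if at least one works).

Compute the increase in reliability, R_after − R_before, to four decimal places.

R_before = 0.61
R_after = 1 − (1 − 0.61)^2 = 0.8479
ΔR = 0.8479 − 0.61 = 0.2379

0.2379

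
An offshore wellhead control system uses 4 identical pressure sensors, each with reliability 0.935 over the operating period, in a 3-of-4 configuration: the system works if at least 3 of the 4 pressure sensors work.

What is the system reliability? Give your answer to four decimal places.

0.9768

R = Σ_{i=3}^{4} C(4,i) p^i (1−p)^{4−i} with p = 0.935
C(4,3)·0.935^3·0.065^1 = 0.212524
C(4,4)·0.935^4·0.065^0 = 0.764269
Sum = 0.9768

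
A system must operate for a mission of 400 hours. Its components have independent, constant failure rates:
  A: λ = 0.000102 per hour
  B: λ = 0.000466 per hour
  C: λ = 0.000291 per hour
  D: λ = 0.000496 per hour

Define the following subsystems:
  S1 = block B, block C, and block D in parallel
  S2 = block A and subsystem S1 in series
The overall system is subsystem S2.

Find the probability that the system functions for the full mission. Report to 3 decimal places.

0.957

R(A) = exp(−0.000102 × 400) = 0.96002
R(B) = exp(−0.000466 × 400) = 0.82994
R(C) = exp(−0.000291 × 400) = 0.89012
R(D) = exp(−0.000496 × 400) = 0.82004
Parallel (B, C, and D): 1 − (1 − 0.82994)(1 − 0.89012)(1 − 0.82004) = 0.99664
Series (A and [0.99664]): 0.96002 × 0.99664 = 0.957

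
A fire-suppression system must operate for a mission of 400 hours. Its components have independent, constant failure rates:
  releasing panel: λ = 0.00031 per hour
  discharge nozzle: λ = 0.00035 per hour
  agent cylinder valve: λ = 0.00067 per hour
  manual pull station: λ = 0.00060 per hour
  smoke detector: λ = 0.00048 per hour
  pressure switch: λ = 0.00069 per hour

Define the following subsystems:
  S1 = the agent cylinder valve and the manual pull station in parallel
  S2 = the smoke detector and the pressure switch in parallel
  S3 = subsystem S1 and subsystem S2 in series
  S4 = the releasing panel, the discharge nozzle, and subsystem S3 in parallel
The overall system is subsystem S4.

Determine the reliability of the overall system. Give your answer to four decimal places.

R(releasing panel) = exp(−0.00031 × 400) = 0.883380
R(discharge nozzle) = exp(−0.00035 × 400) = 0.869358
R(agent cylinder valve) = exp(−0.00067 × 400) = 0.764908
R(manual pull station) = exp(−0.00060 × 400) = 0.786628
R(smoke detector) = exp(−0.00048 × 400) = 0.825307
R(pressure switch) = exp(−0.00069 × 400) = 0.758813
Parallel (agent cylinder valve and manual pull station): 1 − (1 − 0.764908)(1 − 0.786628) = 0.949838
Parallel (smoke detector and pressure switch): 1 − (1 − 0.825307)(1 − 0.758813) = 0.957866
Series ([0.949838] and [0.957866]): 0.949838 × 0.957866 = 0.909818
Parallel (releasing panel, discharge nozzle, and [0.909818]): 1 − (1 − 0.883380)(1 − 0.869358)(1 − 0.909818) = 0.9986

0.9986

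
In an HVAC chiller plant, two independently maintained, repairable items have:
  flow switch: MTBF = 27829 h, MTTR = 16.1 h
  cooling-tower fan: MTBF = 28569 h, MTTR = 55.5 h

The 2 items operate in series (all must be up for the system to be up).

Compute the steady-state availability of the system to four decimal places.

A(flow switch) = MTBF/(MTBF+MTTR) = 27829/(27829+16.1) = 0.999422
A(cooling-tower fan) = MTBF/(MTBF+MTTR) = 28569/(28569+55.5) = 0.998061
Series availability: 0.999422 × 0.998061 = 0.9975

0.9975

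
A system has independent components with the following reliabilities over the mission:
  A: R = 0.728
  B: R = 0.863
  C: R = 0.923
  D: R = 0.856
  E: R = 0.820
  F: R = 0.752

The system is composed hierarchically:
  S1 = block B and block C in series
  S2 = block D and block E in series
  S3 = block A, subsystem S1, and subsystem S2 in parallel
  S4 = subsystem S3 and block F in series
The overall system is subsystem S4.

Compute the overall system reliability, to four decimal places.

Series (B and C): 0.863000 × 0.923000 = 0.796549
Series (D and E): 0.856000 × 0.820000 = 0.701920
Parallel (A, [0.796549], and [0.701920]): 1 − (1 − 0.728000)(1 − 0.796549)(1 − 0.701920) = 0.983505
Series ([0.983505] and F): 0.983505 × 0.752000 = 0.7396

0.7396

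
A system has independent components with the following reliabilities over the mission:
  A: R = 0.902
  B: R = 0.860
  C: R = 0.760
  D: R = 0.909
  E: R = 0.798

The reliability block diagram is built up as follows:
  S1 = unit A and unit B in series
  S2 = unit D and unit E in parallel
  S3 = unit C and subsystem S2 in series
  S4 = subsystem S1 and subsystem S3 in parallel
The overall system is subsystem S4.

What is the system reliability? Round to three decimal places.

0.943

Series (A and B): 0.90200 × 0.86000 = 0.77572
Parallel (D and E): 1 − (1 − 0.90900)(1 − 0.79800) = 0.98162
Series (C and [0.98162]): 0.76000 × 0.98162 = 0.74603
Parallel ([0.77572] and [0.74603]): 1 − (1 − 0.77572)(1 − 0.74603) = 0.943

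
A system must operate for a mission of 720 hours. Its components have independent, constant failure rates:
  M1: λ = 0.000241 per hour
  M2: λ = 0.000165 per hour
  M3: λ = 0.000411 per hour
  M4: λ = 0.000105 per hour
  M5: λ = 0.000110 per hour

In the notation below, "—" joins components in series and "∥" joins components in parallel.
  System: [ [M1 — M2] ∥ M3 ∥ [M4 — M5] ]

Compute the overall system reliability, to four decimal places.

0.9907

R(M1) = exp(−0.000241 × 720) = 0.840700
R(M2) = exp(−0.000165 × 720) = 0.887985
R(M3) = exp(−0.000411 × 720) = 0.743847
R(M4) = exp(−0.000105 × 720) = 0.927187
R(M5) = exp(−0.000110 × 720) = 0.923855
Series (M1 and M2): 0.840700 × 0.887985 = 0.746529
Series (M4 and M5): 0.927187 × 0.923855 = 0.856586
Parallel ([0.746529], M3, and [0.856586]): 1 − (1 − 0.746529)(1 − 0.743847)(1 − 0.856586) = 0.9907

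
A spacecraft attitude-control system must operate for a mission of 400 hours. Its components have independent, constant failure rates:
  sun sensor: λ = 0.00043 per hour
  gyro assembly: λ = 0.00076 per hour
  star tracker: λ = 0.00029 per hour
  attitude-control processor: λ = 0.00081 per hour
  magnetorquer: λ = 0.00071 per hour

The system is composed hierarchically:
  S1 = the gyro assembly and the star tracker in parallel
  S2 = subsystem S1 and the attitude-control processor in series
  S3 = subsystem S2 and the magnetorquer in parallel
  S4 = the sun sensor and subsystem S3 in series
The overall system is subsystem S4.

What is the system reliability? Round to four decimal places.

R(sun sensor) = exp(−0.00043 × 400) = 0.841979
R(gyro assembly) = exp(−0.00076 × 400) = 0.737861
R(star tracker) = exp(−0.00029 × 400) = 0.890475
R(attitude-control processor) = exp(−0.00081 × 400) = 0.723250
R(magnetorquer) = exp(−0.00071 × 400) = 0.752767
Parallel (gyro assembly and star tracker): 1 − (1 − 0.737861)(1 − 0.890475) = 0.971289
Series ([0.971289] and attitude-control processor): 0.971289 × 0.723250 = 0.702485
Parallel ([0.702485] and magnetorquer): 1 − (1 − 0.702485)(1 − 0.752767) = 0.926444
Series (sun sensor and [0.926444]): 0.841979 × 0.926444 = 0.7800

0.7800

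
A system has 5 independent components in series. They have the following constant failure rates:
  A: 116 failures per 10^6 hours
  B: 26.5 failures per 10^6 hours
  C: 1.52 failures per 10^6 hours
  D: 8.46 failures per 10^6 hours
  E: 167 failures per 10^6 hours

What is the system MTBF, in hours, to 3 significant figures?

3130

Series of exponential components: λ_sys = Σ λ_i
λ_sys = 0.000116 + 0.0000265 + 0.00000152 + 0.00000846 + 0.000167 = 3.1948e-04 /h
MTBF = 1 / λ_sys = 3130 h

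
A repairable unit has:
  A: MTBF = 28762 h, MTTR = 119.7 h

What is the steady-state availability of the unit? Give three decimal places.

0.996

A(A) = MTBF/(MTBF+MTTR) = 28762/(28762+119.7) = 0.996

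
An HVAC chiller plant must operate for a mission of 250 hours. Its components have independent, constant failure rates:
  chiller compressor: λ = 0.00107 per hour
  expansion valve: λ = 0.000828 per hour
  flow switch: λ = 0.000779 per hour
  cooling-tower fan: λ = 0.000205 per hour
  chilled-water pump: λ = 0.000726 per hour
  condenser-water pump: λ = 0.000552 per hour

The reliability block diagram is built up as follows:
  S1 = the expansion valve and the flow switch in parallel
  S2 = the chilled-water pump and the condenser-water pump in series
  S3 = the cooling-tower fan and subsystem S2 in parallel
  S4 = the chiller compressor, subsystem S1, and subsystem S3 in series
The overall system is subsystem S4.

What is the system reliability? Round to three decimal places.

0.730

R(chiller compressor) = exp(−0.00107 × 250) = 0.76529
R(expansion valve) = exp(−0.000828 × 250) = 0.81302
R(flow switch) = exp(−0.000779 × 250) = 0.82304
R(cooling-tower fan) = exp(−0.000205 × 250) = 0.95004
R(chilled-water pump) = exp(−0.000726 × 250) = 0.83402
R(condenser-water pump) = exp(−0.000552 × 250) = 0.87110
Parallel (expansion valve and flow switch): 1 − (1 − 0.81302)(1 − 0.82304) = 0.96691
Series (chilled-water pump and condenser-water pump): 0.83402 × 0.87110 = 0.72651
Parallel (cooling-tower fan and [0.72651]): 1 − (1 − 0.95004)(1 − 0.72651) = 0.98634
Series (chiller compressor, [0.96691], and [0.98634]): 0.76529 × 0.96691 × 0.98634 = 0.730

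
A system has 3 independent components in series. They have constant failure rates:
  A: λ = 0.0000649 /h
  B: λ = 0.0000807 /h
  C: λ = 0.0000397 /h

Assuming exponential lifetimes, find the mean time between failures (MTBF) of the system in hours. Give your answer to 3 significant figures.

5400

Series of exponential components: λ_sys = Σ λ_i
λ_sys = 0.0000649 + 0.0000807 + 0.0000397 = 1.8530e-04 /h
MTBF = 1 / λ_sys = 5400 h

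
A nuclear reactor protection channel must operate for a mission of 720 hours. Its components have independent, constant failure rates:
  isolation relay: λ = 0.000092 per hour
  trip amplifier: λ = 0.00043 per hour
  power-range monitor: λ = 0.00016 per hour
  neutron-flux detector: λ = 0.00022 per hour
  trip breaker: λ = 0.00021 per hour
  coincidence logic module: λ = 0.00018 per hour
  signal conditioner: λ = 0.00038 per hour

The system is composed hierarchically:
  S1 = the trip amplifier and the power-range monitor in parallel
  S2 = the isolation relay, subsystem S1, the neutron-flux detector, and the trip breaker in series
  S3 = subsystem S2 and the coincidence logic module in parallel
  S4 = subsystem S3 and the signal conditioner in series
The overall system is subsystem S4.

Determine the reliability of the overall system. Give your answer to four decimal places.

0.7298

R(isolation relay) = exp(−0.000092 × 720) = 0.935906
R(trip amplifier) = exp(−0.00043 × 720) = 0.733740
R(power-range monitor) = exp(−0.00016 × 720) = 0.891188
R(neutron-flux detector) = exp(−0.00022 × 720) = 0.853508
R(trip breaker) = exp(−0.00021 × 720) = 0.859676
R(coincidence logic module) = exp(−0.00018 × 720) = 0.878447
R(signal conditioner) = exp(−0.00038 × 720) = 0.760636
Parallel (trip amplifier and power-range monitor): 1 − (1 − 0.733740)(1 − 0.891188) = 0.971028
Series (isolation relay, [0.971028], neutron-flux detector, and trip breaker): 0.935906 × 0.971028 × 0.853508 × 0.859676 = 0.666817
Parallel ([0.666817] and coincidence logic module): 1 − (1 − 0.666817)(1 − 0.878447) = 0.959501
Series ([0.959501] and signal conditioner): 0.959501 × 0.760636 = 0.7298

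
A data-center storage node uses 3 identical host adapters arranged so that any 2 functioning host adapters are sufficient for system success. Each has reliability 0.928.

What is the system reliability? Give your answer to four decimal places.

R = Σ_{i=2}^{3} C(3,i) p^i (1−p)^{3−i} with p = 0.928
C(3,2)·0.928^2·0.072^1 = 0.186016
C(3,3)·0.928^3·0.072^0 = 0.799179
Sum = 0.9852

0.9852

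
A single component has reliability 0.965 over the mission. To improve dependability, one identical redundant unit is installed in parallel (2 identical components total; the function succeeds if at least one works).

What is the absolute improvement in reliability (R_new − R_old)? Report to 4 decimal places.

0.0338

R_before = 0.965
R_after = 1 − (1 − 0.965)^2 = 0.9988
ΔR = 0.9988 − 0.965 = 0.0338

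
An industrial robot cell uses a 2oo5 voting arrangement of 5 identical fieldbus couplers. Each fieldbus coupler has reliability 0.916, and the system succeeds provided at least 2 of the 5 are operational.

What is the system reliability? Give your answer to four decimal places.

R = Σ_{i=2}^{5} C(5,i) p^i (1−p)^{5−i} with p = 0.916
C(5,2)·0.916^2·0.084^3 = 0.004973
C(5,3)·0.916^3·0.084^2 = 0.054231
C(5,4)·0.916^4·0.084^1 = 0.295686
C(5,5)·0.916^5·0.084^0 = 0.644878
Sum = 0.9998

0.9998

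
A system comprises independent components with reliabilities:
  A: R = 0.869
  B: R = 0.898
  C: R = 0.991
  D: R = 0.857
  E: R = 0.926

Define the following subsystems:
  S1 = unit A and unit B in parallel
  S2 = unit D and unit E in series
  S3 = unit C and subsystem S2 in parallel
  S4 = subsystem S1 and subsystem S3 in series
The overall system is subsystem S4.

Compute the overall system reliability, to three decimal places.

Parallel (A and B): 1 − (1 − 0.86900)(1 − 0.89800) = 0.98664
Series (D and E): 0.85700 × 0.92600 = 0.79358
Parallel (C and [0.79358]): 1 − (1 − 0.99100)(1 − 0.79358) = 0.99814
Series ([0.98664] and [0.99814]): 0.98664 × 0.99814 = 0.985

0.985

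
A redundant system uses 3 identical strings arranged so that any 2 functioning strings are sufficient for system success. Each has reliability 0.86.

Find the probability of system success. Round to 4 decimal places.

R = Σ_{i=2}^{3} C(3,i) p^i (1−p)^{3−i} with p = 0.86
C(3,2)·0.86^2·0.14^1 = 0.310632
C(3,3)·0.86^3·0.14^0 = 0.636056
Sum = 0.9467

0.9467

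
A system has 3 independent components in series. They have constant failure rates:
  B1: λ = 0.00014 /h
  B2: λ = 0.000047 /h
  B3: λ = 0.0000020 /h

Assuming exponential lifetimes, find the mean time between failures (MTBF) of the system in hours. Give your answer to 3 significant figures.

5290

Series of exponential components: λ_sys = Σ λ_i
λ_sys = 0.00014 + 0.000047 + 0.0000020 = 1.8900e-04 /h
MTBF = 1 / λ_sys = 5290 h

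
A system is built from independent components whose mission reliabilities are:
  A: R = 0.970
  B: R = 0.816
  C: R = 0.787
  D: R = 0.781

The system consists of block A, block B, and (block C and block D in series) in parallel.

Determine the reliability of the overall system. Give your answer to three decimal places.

0.998

Series (C and D): 0.78700 × 0.78100 = 0.61465
Parallel (A, B, and [0.61465]): 1 − (1 − 0.97000)(1 − 0.81600)(1 − 0.61465) = 0.998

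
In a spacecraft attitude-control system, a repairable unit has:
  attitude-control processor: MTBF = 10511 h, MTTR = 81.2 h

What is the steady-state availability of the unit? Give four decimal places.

A(attitude-control processor) = MTBF/(MTBF+MTTR) = 10511/(10511+81.2) = 0.9923

0.9923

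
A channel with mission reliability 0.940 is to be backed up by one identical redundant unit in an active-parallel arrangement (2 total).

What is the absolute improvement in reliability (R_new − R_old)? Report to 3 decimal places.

0.056

R_before = 0.940
R_after = 1 − (1 − 0.940)^2 = 0.996
ΔR = 0.996 − 0.940 = 0.056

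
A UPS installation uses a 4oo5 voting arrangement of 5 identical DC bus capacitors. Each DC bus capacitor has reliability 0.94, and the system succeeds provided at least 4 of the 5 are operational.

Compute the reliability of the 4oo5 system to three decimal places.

R = Σ_{i=4}^{5} C(5,i) p^i (1−p)^{5−i} with p = 0.94
C(5,4)·0.94^4·0.06^1 = 0.23422
C(5,5)·0.94^5·0.06^0 = 0.73390
Sum = 0.968

0.968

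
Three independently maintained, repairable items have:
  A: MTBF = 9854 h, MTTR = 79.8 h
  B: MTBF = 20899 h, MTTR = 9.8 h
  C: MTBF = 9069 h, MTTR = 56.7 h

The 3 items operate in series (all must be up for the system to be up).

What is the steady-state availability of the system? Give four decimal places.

A(A) = MTBF/(MTBF+MTTR) = 9854/(9854+79.8) = 0.991967
A(B) = MTBF/(MTBF+MTTR) = 20899/(20899+9.8) = 0.999531
A(C) = MTBF/(MTBF+MTTR) = 9069/(9069+56.7) = 0.993787
Series availability: 0.991967 × 0.999531 × 0.993787 = 0.9853

0.9853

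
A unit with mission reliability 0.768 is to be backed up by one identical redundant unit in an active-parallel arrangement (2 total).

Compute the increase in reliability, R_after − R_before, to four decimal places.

R_before = 0.768
R_after = 1 − (1 − 0.768)^2 = 0.9462
ΔR = 0.9462 − 0.768 = 0.1782

0.1782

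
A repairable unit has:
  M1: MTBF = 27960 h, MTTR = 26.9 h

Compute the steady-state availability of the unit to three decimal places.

0.999

A(M1) = MTBF/(MTBF+MTTR) = 27960/(27960+26.9) = 0.999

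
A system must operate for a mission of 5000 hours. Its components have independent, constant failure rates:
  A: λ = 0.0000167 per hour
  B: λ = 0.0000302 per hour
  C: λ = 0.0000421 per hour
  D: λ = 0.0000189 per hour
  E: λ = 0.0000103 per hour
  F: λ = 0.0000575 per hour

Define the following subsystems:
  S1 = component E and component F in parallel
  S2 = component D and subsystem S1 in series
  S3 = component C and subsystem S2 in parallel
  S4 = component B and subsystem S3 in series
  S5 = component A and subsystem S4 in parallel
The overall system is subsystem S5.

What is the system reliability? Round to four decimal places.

0.9874

R(A) = exp(−0.0000167 × 5000) = 0.919891
R(B) = exp(−0.0000302 × 5000) = 0.859848
R(C) = exp(−0.0000421 × 5000) = 0.810179
R(D) = exp(−0.0000189 × 5000) = 0.909828
R(E) = exp(−0.0000103 × 5000) = 0.949804
R(F) = exp(−0.0000575 × 5000) = 0.750137
Parallel (E and F): 1 − (1 − 0.949804)(1 − 0.750137) = 0.987458
Series (D and [0.987458]): 0.909828 × 0.987458 = 0.898417
Parallel (C and [0.898417]): 1 − (1 − 0.810179)(1 − 0.898417) = 0.980717
Series (B and [0.980717]): 0.859848 × 0.980717 = 0.843268
Parallel (A and [0.843268]): 1 − (1 − 0.919891)(1 − 0.843268) = 0.9874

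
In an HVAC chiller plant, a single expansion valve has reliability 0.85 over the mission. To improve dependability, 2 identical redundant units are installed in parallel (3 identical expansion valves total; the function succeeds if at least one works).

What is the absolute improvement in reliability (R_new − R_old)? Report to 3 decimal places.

R_before = 0.85
R_after = 1 − (1 − 0.85)^3 = 0.997
ΔR = 0.997 − 0.85 = 0.147

0.147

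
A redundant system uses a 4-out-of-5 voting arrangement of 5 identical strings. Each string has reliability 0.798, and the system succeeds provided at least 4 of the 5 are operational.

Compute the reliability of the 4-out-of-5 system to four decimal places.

0.7332

R = Σ_{i=4}^{5} C(5,i) p^i (1−p)^{5−i} with p = 0.798
C(5,4)·0.798^4·0.202^1 = 0.409575
C(5,5)·0.798^5·0.202^0 = 0.323604
Sum = 0.7332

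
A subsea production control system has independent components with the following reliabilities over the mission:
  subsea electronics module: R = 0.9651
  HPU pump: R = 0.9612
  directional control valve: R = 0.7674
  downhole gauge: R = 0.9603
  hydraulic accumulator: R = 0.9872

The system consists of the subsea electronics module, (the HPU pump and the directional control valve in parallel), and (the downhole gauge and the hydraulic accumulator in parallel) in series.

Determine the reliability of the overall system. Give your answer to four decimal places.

Parallel (HPU pump and directional control valve): 1 − (1 − 0.961200)(1 − 0.767400) = 0.990975
Parallel (downhole gauge and hydraulic accumulator): 1 − (1 − 0.960300)(1 − 0.987200) = 0.999492
Series (subsea electronics module, [0.990975], and [0.999492]): 0.965100 × 0.990975 × 0.999492 = 0.9559

0.9559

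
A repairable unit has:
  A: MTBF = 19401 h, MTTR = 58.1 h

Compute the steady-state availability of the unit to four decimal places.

0.9970

A(A) = MTBF/(MTBF+MTTR) = 19401/(19401+58.1) = 0.9970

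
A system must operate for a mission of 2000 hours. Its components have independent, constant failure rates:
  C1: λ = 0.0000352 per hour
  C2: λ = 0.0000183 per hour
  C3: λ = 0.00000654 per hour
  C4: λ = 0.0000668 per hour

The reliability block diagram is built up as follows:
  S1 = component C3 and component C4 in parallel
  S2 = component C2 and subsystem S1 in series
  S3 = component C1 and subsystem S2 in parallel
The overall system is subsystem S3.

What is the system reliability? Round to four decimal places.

0.9975

R(C1) = exp(−0.0000352 × 2000) = 0.932021
R(C2) = exp(−0.0000183 × 2000) = 0.964062
R(C3) = exp(−0.00000654 × 2000) = 0.987005
R(C4) = exp(−0.0000668 × 2000) = 0.874940
Parallel (C3 and C4): 1 − (1 − 0.987005)(1 − 0.874940) = 0.998375
Series (C2 and [0.998375]): 0.964062 × 0.998375 = 0.962495
Parallel (C1 and [0.962495]): 1 − (1 − 0.932021)(1 − 0.962495) = 0.9975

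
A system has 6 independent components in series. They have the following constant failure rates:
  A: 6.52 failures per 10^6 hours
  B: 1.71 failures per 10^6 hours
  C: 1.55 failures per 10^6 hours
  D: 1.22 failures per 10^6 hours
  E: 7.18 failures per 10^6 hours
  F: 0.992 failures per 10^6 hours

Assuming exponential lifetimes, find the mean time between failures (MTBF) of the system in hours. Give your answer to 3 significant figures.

52200

Series of exponential components: λ_sys = Σ λ_i
λ_sys = 0.00000652 + 0.00000171 + 0.00000155 + 0.00000122 + 0.00000718 + 0.000000992 = 1.9172e-05 /h
MTBF = 1 / λ_sys = 52200 h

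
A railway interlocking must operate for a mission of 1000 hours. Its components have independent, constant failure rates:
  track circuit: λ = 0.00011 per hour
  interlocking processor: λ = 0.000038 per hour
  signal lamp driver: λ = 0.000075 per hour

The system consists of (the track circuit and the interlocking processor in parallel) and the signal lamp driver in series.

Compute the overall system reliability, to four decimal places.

0.9241

R(track circuit) = exp(−0.00011 × 1000) = 0.895834
R(interlocking processor) = exp(−0.000038 × 1000) = 0.962713
R(signal lamp driver) = exp(−0.000075 × 1000) = 0.927743
Parallel (track circuit and interlocking processor): 1 − (1 − 0.895834)(1 − 0.962713) = 0.996116
Series ([0.996116] and signal lamp driver): 0.996116 × 0.927743 = 0.9241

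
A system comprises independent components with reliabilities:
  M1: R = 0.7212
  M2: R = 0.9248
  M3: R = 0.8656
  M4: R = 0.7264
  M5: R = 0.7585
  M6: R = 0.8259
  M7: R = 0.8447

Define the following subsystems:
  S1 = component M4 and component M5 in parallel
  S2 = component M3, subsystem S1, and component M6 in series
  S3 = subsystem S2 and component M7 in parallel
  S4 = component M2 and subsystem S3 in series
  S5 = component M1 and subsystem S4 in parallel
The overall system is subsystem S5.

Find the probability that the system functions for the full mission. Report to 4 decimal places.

0.9657

Parallel (M4 and M5): 1 − (1 − 0.726400)(1 − 0.758500) = 0.933926
Series (M3, [0.933926], and M6): 0.865600 × 0.933926 × 0.825900 = 0.667663
Parallel ([0.667663] and M7): 1 − (1 − 0.667663)(1 − 0.844700) = 0.948388
Series (M2 and [0.948388]): 0.924800 × 0.948388 = 0.877069
Parallel (M1 and [0.877069]): 1 − (1 − 0.721200)(1 − 0.877069) = 0.9657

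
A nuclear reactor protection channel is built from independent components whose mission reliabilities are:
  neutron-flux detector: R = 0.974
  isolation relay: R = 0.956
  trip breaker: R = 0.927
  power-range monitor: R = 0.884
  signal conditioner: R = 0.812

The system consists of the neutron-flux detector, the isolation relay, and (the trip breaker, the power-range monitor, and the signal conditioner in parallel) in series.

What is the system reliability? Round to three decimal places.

Parallel (trip breaker, power-range monitor, and signal conditioner): 1 − (1 − 0.92700)(1 − 0.88400)(1 − 0.81200) = 0.99841
Series (neutron-flux detector, isolation relay, and [0.99841]): 0.97400 × 0.95600 × 0.99841 = 0.930

0.930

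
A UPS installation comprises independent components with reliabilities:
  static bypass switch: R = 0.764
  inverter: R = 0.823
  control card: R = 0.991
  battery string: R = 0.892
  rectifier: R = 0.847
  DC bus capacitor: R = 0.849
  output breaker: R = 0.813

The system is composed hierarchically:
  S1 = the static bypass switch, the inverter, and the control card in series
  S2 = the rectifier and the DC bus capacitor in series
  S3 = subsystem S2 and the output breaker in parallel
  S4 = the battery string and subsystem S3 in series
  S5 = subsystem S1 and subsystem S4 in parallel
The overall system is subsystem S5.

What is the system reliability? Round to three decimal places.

Series (static bypass switch, inverter, and control card): 0.76400 × 0.82300 × 0.99100 = 0.62311
Series (rectifier and DC bus capacitor): 0.84700 × 0.84900 = 0.71910
Parallel ([0.71910] and output breaker): 1 − (1 − 0.71910)(1 − 0.81300) = 0.94747
Series (battery string and [0.94747]): 0.89200 × 0.94747 = 0.84514
Parallel ([0.62311] and [0.84514]): 1 − (1 − 0.62311)(1 − 0.84514) = 0.942

0.942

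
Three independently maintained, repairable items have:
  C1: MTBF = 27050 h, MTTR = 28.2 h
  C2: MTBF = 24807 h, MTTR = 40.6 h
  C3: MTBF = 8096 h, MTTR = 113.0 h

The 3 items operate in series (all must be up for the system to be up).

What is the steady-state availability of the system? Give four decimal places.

0.9836

A(C1) = MTBF/(MTBF+MTTR) = 27050/(27050+28.2) = 0.998959
A(C2) = MTBF/(MTBF+MTTR) = 24807/(24807+40.6) = 0.998366
A(C3) = MTBF/(MTBF+MTTR) = 8096/(8096+113.0) = 0.986235
Series availability: 0.998959 × 0.998366 × 0.986235 = 0.9836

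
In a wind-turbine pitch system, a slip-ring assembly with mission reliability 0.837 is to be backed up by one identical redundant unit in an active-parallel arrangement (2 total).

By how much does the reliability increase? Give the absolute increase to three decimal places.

R_before = 0.837
R_after = 1 − (1 − 0.837)^2 = 0.973
ΔR = 0.973 − 0.837 = 0.136

0.136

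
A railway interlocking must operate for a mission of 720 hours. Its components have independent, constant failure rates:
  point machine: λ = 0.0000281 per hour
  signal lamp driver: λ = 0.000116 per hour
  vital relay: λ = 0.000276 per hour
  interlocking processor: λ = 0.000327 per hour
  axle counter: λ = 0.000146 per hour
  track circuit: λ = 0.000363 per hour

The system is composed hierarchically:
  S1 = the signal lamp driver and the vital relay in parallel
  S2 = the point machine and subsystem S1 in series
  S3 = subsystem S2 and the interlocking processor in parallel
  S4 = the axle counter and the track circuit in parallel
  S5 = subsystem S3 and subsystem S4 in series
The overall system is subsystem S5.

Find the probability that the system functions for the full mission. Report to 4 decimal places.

0.9700

R(point machine) = exp(−0.0000281 × 720) = 0.979971
R(signal lamp driver) = exp(−0.000116 × 720) = 0.919873
R(vital relay) = exp(−0.000276 × 720) = 0.819779
R(interlocking processor) = exp(−0.000327 × 720) = 0.790223
R(axle counter) = exp(−0.000146 × 720) = 0.900216
R(track circuit) = exp(−0.000363 × 720) = 0.770004
Parallel (signal lamp driver and vital relay): 1 − (1 − 0.919873)(1 − 0.819779) = 0.985559
Series (point machine and [0.985559]): 0.979971 × 0.985559 = 0.965819
Parallel ([0.965819] and interlocking processor): 1 − (1 − 0.965819)(1 − 0.790223) = 0.992830
Parallel (axle counter and track circuit): 1 − (1 − 0.900216)(1 − 0.770004) = 0.977050
Series ([0.992830] and [0.977050]): 0.992830 × 0.977050 = 0.9700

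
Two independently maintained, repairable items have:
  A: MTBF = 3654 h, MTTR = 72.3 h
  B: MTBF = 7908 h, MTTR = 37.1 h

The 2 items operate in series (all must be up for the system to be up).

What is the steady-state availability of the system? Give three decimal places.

0.976

A(A) = MTBF/(MTBF+MTTR) = 3654/(3654+72.3) = 0.980597
A(B) = MTBF/(MTBF+MTTR) = 7908/(7908+37.1) = 0.995330
Series availability: 0.980597 × 0.995330 = 0.976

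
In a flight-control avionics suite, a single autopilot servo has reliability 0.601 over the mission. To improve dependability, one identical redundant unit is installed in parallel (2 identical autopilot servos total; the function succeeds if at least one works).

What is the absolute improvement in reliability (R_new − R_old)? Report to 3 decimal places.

R_before = 0.601
R_after = 1 − (1 − 0.601)^2 = 0.841
ΔR = 0.841 − 0.601 = 0.240

0.240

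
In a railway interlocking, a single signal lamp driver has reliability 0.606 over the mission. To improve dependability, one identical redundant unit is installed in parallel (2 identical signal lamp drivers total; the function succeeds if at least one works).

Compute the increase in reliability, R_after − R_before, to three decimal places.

R_before = 0.606
R_after = 1 − (1 − 0.606)^2 = 0.845
ΔR = 0.845 − 0.606 = 0.239

0.239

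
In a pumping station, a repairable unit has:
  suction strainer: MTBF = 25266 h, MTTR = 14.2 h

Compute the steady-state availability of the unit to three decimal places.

0.999

A(suction strainer) = MTBF/(MTBF+MTTR) = 25266/(25266+14.2) = 0.999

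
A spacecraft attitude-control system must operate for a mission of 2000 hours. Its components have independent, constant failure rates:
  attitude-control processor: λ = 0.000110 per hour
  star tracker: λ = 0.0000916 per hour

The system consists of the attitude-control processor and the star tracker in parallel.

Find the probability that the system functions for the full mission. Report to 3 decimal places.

R(attitude-control processor) = exp(−0.000110 × 2000) = 0.80252
R(star tracker) = exp(−0.0000916 × 2000) = 0.83260
Parallel (attitude-control processor and star tracker): 1 − (1 − 0.80252)(1 − 0.83260) = 0.967

0.967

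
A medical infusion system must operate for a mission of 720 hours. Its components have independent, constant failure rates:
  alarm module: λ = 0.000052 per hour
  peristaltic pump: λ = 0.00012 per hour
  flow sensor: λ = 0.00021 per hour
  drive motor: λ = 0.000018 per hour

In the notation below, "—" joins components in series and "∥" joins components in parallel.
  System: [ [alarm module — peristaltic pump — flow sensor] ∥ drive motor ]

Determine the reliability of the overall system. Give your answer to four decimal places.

R(alarm module) = exp(−0.000052 × 720) = 0.963252
R(peristaltic pump) = exp(−0.00012 × 720) = 0.917227
R(flow sensor) = exp(−0.00021 × 720) = 0.859676
R(drive motor) = exp(−0.000018 × 720) = 0.987124
Series (alarm module, peristaltic pump, and flow sensor): 0.963252 × 0.917227 × 0.859676 = 0.759542
Parallel ([0.759542] and drive motor): 1 − (1 − 0.759542)(1 − 0.987124) = 0.9969

0.9969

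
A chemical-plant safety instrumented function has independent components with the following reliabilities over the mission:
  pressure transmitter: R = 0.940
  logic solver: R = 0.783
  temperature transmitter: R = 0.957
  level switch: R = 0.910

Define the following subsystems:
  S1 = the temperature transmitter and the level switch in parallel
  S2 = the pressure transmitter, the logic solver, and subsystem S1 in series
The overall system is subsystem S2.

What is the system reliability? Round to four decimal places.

Parallel (temperature transmitter and level switch): 1 − (1 − 0.957000)(1 − 0.910000) = 0.996130
Series (pressure transmitter, logic solver, and [0.996130]): 0.940000 × 0.783000 × 0.996130 = 0.7332

0.7332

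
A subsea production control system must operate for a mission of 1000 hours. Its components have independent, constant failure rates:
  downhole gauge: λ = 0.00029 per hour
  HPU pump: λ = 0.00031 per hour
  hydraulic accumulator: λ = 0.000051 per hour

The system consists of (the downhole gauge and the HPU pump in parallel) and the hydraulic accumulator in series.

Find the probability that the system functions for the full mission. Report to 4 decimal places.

0.8865

R(downhole gauge) = exp(−0.00029 × 1000) = 0.748264
R(HPU pump) = exp(−0.00031 × 1000) = 0.733447
R(hydraulic accumulator) = exp(−0.000051 × 1000) = 0.950279
Parallel (downhole gauge and HPU pump): 1 − (1 − 0.748264)(1 − 0.733447) = 0.932899
Series ([0.932899] and hydraulic accumulator): 0.932899 × 0.950279 = 0.8865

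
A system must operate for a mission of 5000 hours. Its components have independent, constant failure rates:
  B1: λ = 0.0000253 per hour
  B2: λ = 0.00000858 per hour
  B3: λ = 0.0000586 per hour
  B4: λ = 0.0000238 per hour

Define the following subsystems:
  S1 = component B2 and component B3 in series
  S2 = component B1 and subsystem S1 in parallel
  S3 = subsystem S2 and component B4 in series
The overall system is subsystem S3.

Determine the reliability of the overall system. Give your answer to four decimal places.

R(B1) = exp(−0.0000253 × 5000) = 0.881174
R(B2) = exp(−0.00000858 × 5000) = 0.958007
R(B3) = exp(−0.0000586 × 5000) = 0.746022
R(B4) = exp(−0.0000238 × 5000) = 0.887808
Series (B2 and B3): 0.958007 × 0.746022 = 0.714694
Parallel (B1 and [0.714694]): 1 − (1 − 0.881174)(1 − 0.714694) = 0.966098
Series ([0.966098] and B4): 0.966098 × 0.887808 = 0.8577

0.8577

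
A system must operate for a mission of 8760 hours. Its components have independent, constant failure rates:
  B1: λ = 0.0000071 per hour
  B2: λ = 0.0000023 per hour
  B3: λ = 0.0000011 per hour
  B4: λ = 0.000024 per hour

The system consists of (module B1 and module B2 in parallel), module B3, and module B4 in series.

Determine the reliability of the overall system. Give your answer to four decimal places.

R(B1) = exp(−0.0000071 × 8760) = 0.939699
R(B2) = exp(−0.0000023 × 8760) = 0.980054
R(B3) = exp(−0.0000011 × 8760) = 0.990410
R(B4) = exp(−0.000024 × 8760) = 0.810390
Parallel (B1 and B2): 1 − (1 − 0.939699)(1 − 0.980054) = 0.998797
Series ([0.998797], B3, and B4): 0.998797 × 0.990410 × 0.810390 = 0.8017

0.8017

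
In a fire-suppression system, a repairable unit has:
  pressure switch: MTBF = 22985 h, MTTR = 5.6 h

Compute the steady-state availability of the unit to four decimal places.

A(pressure switch) = MTBF/(MTBF+MTTR) = 22985/(22985+5.6) = 0.9998

0.9998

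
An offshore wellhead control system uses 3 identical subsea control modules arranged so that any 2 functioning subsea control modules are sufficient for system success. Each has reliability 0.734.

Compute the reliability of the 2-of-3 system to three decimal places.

R = Σ_{i=2}^{3} C(3,i) p^i (1−p)^{3−i} with p = 0.734
C(3,2)·0.734^2·0.266^1 = 0.42993
C(3,3)·0.734^3·0.266^0 = 0.39545
Sum = 0.825

0.825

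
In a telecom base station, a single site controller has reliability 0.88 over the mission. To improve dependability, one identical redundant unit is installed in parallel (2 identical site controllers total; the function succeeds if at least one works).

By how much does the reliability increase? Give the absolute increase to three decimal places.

R_before = 0.88
R_after = 1 − (1 − 0.88)^2 = 0.986
ΔR = 0.986 − 0.88 = 0.106

0.106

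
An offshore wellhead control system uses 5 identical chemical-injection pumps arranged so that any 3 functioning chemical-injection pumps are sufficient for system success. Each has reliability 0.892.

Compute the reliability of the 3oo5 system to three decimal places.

R = Σ_{i=3}^{5} C(5,i) p^i (1−p)^{5−i} with p = 0.892
C(5,3)·0.892^3·0.108^2 = 0.08278
C(5,4)·0.892^4·0.108^1 = 0.34186
C(5,5)·0.892^5·0.108^0 = 0.56471
Sum = 0.989

0.989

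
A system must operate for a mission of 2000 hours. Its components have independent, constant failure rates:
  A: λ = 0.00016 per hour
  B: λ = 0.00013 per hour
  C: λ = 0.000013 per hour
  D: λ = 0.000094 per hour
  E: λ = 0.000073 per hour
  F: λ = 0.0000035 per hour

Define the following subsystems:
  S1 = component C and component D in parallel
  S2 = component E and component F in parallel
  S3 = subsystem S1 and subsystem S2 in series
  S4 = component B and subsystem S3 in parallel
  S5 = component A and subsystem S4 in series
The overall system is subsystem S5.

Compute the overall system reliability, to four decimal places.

R(A) = exp(−0.00016 × 2000) = 0.726149
R(B) = exp(−0.00013 × 2000) = 0.771052
R(C) = exp(−0.000013 × 2000) = 0.974335
R(D) = exp(−0.000094 × 2000) = 0.828615
R(E) = exp(−0.000073 × 2000) = 0.864158
R(F) = exp(−0.0000035 × 2000) = 0.993024
Parallel (C and D): 1 − (1 − 0.974335)(1 − 0.828615) = 0.995601
Parallel (E and F): 1 − (1 − 0.864158)(1 − 0.993024) = 0.999052
Series ([0.995601] and [0.999052]): 0.995601 × 0.999052 = 0.994657
Parallel (B and [0.994657]): 1 − (1 − 0.771052)(1 − 0.994657) = 0.998777
Series (A and [0.998777]): 0.726149 × 0.998777 = 0.7253

0.7253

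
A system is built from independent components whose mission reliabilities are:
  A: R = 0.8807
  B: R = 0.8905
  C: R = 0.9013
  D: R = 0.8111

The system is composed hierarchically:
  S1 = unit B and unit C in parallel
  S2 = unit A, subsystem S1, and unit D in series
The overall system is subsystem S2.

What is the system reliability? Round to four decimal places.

Parallel (B and C): 1 − (1 − 0.890500)(1 − 0.901300) = 0.989192
Series (A, [0.989192], and D): 0.880700 × 0.989192 × 0.811100 = 0.7066

0.7066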